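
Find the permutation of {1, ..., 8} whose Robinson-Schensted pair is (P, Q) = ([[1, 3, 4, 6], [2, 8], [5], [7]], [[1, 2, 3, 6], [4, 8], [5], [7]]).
2 3 7 5 4 8 1 6

Reverse the RSK construction: for i from n down to 1, find the cell of Q containing i, remove the entry at that cell from P, and reverse-bump it up through P; the value ejected from row 1 is w(i).

Step i=8: Q has 8 at row 2, column 2; remove 8 from row 2 of P and reverse-bump: 8 enters row 1 and ejects 6. So w(8) = 6. P is now [[1, 3, 4, 8], [2], [5], [7]].
Step i=7: Q has 7 at row 4, column 1; remove 7 from row 4 of P and reverse-bump: 7 enters row 3 and ejects 5; 5 enters row 2 and ejects 2; 2 enters row 1 and ejects 1. So w(7) = 1. P is now [[2, 3, 4, 8], [5], [7]].
Step i=6: Q has 6 at row 1, column 4; remove that cell from P, ejecting 8. So w(6) = 8. P is now [[2, 3, 4], [5], [7]].
Step i=5: Q has 5 at row 3, column 1; remove 7 from row 3 of P and reverse-bump: 7 enters row 2 and ejects 5; 5 enters row 1 and ejects 4. So w(5) = 4. P is now [[2, 3, 5], [7]].
Step i=4: Q has 4 at row 2, column 1; remove 7 from row 2 of P and reverse-bump: 7 enters row 1 and ejects 5. So w(4) = 5. P is now [[2, 3, 7]].
Step i=3: Q has 3 at row 1, column 3; remove that cell from P, ejecting 7. So w(3) = 7. P is now [[2, 3]].
Step i=2: Q has 2 at row 1, column 2; remove that cell from P, ejecting 3. So w(2) = 3. P is now [[2]].
Step i=1: Q has 1 at row 1, column 1; remove that cell from P, ejecting 2. So w(1) = 2. P is now [].

So w = 2 3 7 5 4 8 1 6.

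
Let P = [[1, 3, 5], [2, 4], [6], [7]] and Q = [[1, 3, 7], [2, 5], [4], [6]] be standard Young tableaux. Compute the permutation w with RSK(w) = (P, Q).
Reverse the RSK construction: for i from n down to 1, find the cell of Q containing i, remove the entry at that cell from P, and reverse-bump it up through P; the value ejected from row 1 is w(i).

Step i=7: Q has 7 at row 1, column 3; remove that cell from P, ejecting 5. So w(7) = 5. P is now [[1, 3], [2, 4], [6], [7]].
Step i=6: Q has 6 at row 4, column 1; remove 7 from row 4 of P and reverse-bump: 7 enters row 3 and ejects 6; 6 enters row 2 and ejects 4; 4 enters row 1 and ejects 3. So w(6) = 3. P is now [[1, 4], [2, 6], [7]].
Step i=5: Q has 5 at row 2, column 2; remove 6 from row 2 of P and reverse-bump: 6 enters row 1 and ejects 4. So w(5) = 4. P is now [[1, 6], [2], [7]].
Step i=4: Q has 4 at row 3, column 1; remove 7 from row 3 of P and reverse-bump: 7 enters row 2 and ejects 2; 2 enters row 1 and ejects 1. So w(4) = 1. P is now [[2, 6], [7]].
Step i=3: Q has 3 at row 1, column 2; remove that cell from P, ejecting 6. So w(3) = 6. P is now [[2], [7]].
Step i=2: Q has 2 at row 2, column 1; remove 7 from row 2 of P and reverse-bump: 7 enters row 1 and ejects 2. So w(2) = 2. P is now [[7]].
Step i=1: Q has 1 at row 1, column 1; remove that cell from P, ejecting 7. So w(1) = 7. P is now [].

So w = 7 2 6 1 4 3 5.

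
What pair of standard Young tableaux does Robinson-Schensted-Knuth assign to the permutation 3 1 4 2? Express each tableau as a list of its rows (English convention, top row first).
P = [[1, 2], [3, 4]], Q = [[1, 3], [2, 4]]

Insert each entry of the permutation into P by Schensted row insertion, recording in Q the position of each new cell.

After inserting 3: P = [[3]].
After inserting 1: P = [[1], [3]].
After inserting 4: P = [[1, 4], [3]].
After inserting 2: P = [[1, 2], [3, 4]].

So P = [[1, 2], [3, 4]], Q = [[1, 3], [2, 4]].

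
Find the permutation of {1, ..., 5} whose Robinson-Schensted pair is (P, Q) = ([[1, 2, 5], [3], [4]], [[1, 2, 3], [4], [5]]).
1 4 5 3 2

Reverse the RSK construction: for i from n down to 1, find the cell of Q containing i, remove the entry at that cell from P, and reverse-bump it up through P; the value ejected from row 1 is w(i).

Step i=5: Q has 5 at row 3, column 1; remove 4 from row 3 of P and reverse-bump: 4 enters row 2 and ejects 3; 3 enters row 1 and ejects 2. So w(5) = 2. P is now [[1, 3, 5], [4]].
Step i=4: Q has 4 at row 2, column 1; remove 4 from row 2 of P and reverse-bump: 4 enters row 1 and ejects 3. So w(4) = 3. P is now [[1, 4, 5]].
Step i=3: Q has 3 at row 1, column 3; remove that cell from P, ejecting 5. So w(3) = 5. P is now [[1, 4]].
Step i=2: Q has 2 at row 1, column 2; remove that cell from P, ejecting 4. So w(2) = 4. P is now [[1]].
Step i=1: Q has 1 at row 1, column 1; remove that cell from P, ejecting 1. So w(1) = 1. P is now [].

So w = 1 4 5 3 2.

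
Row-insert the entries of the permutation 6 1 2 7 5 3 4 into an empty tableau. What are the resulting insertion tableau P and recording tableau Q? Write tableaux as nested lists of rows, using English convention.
Insert each entry of the permutation into P by Schensted row insertion, recording in Q the position of each new cell.

Insert 6: appended to row 1. P = [[6]].
Insert 1: 1 bumps 6 from row 1; 6 starts row 2. P = [[1], [6]].
Insert 2: appended to row 1. P = [[1, 2], [6]].
Insert 7: appended to row 1. P = [[1, 2, 7], [6]].
Insert 5: 5 bumps 7 from row 1; 7 appends to row 2. P = [[1, 2, 5], [6, 7]].
Insert 3: 3 bumps 5 from row 1; 5 bumps 6 from row 2; 6 starts row 3. P = [[1, 2, 3], [5, 7], [6]].
Insert 4: appended to row 1. P = [[1, 2, 3, 4], [5, 7], [6]].

So P = [[1, 2, 3, 4], [5, 7], [6]], Q = [[1, 3, 4, 7], [2, 5], [6]].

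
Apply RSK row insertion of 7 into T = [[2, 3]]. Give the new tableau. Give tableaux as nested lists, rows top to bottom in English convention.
[[2, 3, 7]]

7 is larger than every entry of row 1, so it is appended to row 1. The new tableau is [[2, 3, 7]].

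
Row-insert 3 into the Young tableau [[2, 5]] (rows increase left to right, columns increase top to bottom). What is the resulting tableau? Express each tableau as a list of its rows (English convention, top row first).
In row 1, 3 replaces 5 (the leftmost entry greater than 3); 5 is bumped to row 2. 5 starts a new row 2. The new tableau is [[2, 3], [5]].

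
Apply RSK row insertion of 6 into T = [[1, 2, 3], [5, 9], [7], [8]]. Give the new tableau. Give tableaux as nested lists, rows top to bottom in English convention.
6 is larger than every entry of row 1, so it is appended to row 1. The new tableau is [[1, 2, 3, 6], [5, 9], [7], [8]].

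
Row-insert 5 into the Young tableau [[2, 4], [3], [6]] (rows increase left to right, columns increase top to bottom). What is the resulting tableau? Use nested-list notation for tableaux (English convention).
5 is larger than every entry of row 1, so it is appended to row 1. The new tableau is [[2, 4, 5], [3], [6]].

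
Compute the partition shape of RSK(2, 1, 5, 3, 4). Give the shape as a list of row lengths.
[3, 2]

RSK row insertion gives P = [[1, 3, 4], [2, 5]], which has shape [3, 2].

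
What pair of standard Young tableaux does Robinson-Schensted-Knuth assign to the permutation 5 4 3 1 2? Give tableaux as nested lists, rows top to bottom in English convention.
Insert each entry of the permutation into P by Schensted row insertion, recording in Q the position of each new cell.

Insert 5: appended to row 1. P = [[5]], Q = [[1]].
Insert 4: 4 bumps 5 from row 1; 5 starts row 2. P = [[4], [5]], Q = [[1], [2]].
Insert 3: 3 bumps 4 from row 1; 4 bumps 5 from row 2; 5 starts row 3. P = [[3], [4], [5]], Q = [[1], [2], [3]].
Insert 1: 1 bumps 3 from row 1; 3 bumps 4 from row 2; 4 bumps 5 from row 3; 5 starts row 4. P = [[1], [3], [4], [5]], Q = [[1], [2], [3], [4]].
Insert 2: appended to row 1. P = [[1, 2], [3], [4], [5]], Q = [[1, 5], [2], [3], [4]].

So P = [[1, 2], [3], [4], [5]], Q = [[1, 5], [2], [3], [4]].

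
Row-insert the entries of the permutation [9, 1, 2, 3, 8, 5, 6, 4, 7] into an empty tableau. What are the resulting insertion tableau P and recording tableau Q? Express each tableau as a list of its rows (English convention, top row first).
Insert each entry of the permutation into P by Schensted row insertion, recording in Q the position of each new cell.

Insert 9: appended to row 1. P = [[9]], Q = [[1]].
Insert 1: 1 bumps 9 from row 1; 9 starts row 2. P = [[1], [9]], Q = [[1], [2]].
Insert 2: appended to row 1. P = [[1, 2], [9]], Q = [[1, 3], [2]].
Insert 3: appended to row 1. P = [[1, 2, 3], [9]], Q = [[1, 3, 4], [2]].
Insert 8: appended to row 1. P = [[1, 2, 3, 8], [9]], Q = [[1, 3, 4, 5], [2]].
Insert 5: 5 bumps 8 from row 1; 8 bumps 9 from row 2; 9 starts row 3. P = [[1, 2, 3, 5], [8], [9]], Q = [[1, 3, 4, 5], [2], [6]].
Insert 6: appended to row 1. P = [[1, 2, 3, 5, 6], [8], [9]], Q = [[1, 3, 4, 5, 7], [2], [6]].
Insert 4: 4 bumps 5 from row 1; 5 bumps 8 from row 2; 8 bumps 9 from row 3; 9 starts row 4. P = [[1, 2, 3, 4, 6], [5], [8], [9]], Q = [[1, 3, 4, 5, 7], [2], [6], [8]].
Insert 7: appended to row 1. P = [[1, 2, 3, 4, 6, 7], [5], [8], [9]], Q = [[1, 3, 4, 5, 7, 9], [2], [6], [8]].

So P = [[1, 2, 3, 4, 6, 7], [5], [8], [9]], Q = [[1, 3, 4, 5, 7, 9], [2], [6], [8]].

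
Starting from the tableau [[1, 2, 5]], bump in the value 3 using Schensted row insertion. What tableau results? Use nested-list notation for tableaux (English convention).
In row 1, 3 replaces 5 (the leftmost entry greater than 3); 5 is bumped to row 2. 5 starts a new row 2. The new tableau is [[1, 2, 3], [5]].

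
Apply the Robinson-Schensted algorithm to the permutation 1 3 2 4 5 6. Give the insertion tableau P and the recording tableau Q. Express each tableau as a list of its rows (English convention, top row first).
P = [[1, 2, 4, 5, 6], [3]], Q = [[1, 2, 4, 5, 6], [3]]

Insert each entry of the permutation into P by Schensted row insertion, recording in Q the position of each new cell.

After inserting 1: P = [[1]].
After inserting 3: P = [[1, 3]].
After inserting 2: P = [[1, 2], [3]].
After inserting 4: P = [[1, 2, 4], [3]].
After inserting 5: P = [[1, 2, 4, 5], [3]].
After inserting 6: P = [[1, 2, 4, 5, 6], [3]].

So P = [[1, 2, 4, 5, 6], [3]], Q = [[1, 2, 4, 5, 6], [3]].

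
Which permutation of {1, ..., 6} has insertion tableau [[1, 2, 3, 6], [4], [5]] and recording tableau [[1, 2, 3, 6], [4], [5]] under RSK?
Reverse RSK: for i = n, n-1, ..., 1, locate i in Q, remove the corresponding corner cell from P, and reverse-bump its entry up through P; the value ejected from row 1 is w(i).

So w = 1 2 5 4 3 6.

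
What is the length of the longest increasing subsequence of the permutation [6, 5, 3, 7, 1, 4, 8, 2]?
3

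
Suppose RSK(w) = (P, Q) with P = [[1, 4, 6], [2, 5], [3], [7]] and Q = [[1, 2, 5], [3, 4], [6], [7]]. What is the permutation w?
3 7 2 5 6 4 1

Reverse the RSK construction: for i from n down to 1, find the cell of Q containing i, remove the entry at that cell from P, and reverse-bump it up through P; the value ejected from row 1 is w(i).

Step i=7: Q has 7 at row 4, column 1; remove 7 from row 4 of P and reverse-bump: 7 enters row 3 and ejects 3; 3 enters row 2 and ejects 2; 2 enters row 1 and ejects 1. So w(7) = 1. P is now [[2, 4, 6], [3, 5], [7]].
Step i=6: Q has 6 at row 3, column 1; remove 7 from row 3 of P and reverse-bump: 7 enters row 2 and ejects 5; 5 enters row 1 and ejects 4. So w(6) = 4. P is now [[2, 5, 6], [3, 7]].
Step i=5: Q has 5 at row 1, column 3; remove that cell from P, ejecting 6. So w(5) = 6. P is now [[2, 5], [3, 7]].
Step i=4: Q has 4 at row 2, column 2; remove 7 from row 2 of P and reverse-bump: 7 enters row 1 and ejects 5. So w(4) = 5. P is now [[2, 7], [3]].
Step i=3: Q has 3 at row 2, column 1; remove 3 from row 2 of P and reverse-bump: 3 enters row 1 and ejects 2. So w(3) = 2. P is now [[3, 7]].
Step i=2: Q has 2 at row 1, column 2; remove that cell from P, ejecting 7. So w(2) = 7. P is now [[3]].
Step i=1: Q has 1 at row 1, column 1; remove that cell from P, ejecting 3. So w(1) = 3. P is now [].

So w = 3 7 2 5 6 4 1.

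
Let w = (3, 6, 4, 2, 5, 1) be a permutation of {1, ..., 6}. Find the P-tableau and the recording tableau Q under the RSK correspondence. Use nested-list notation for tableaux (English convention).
Insert each entry of the permutation into P by Schensted row insertion, recording in Q the position of each new cell.

Insert 3: appended to row 1. P = [[3]].
Insert 6: appended to row 1. P = [[3, 6]].
Insert 4: 4 bumps 6 from row 1; 6 starts row 2. P = [[3, 4], [6]].
Insert 2: 2 bumps 3 from row 1; 3 bumps 6 from row 2; 6 starts row 3. P = [[2, 4], [3], [6]].
Insert 5: appended to row 1. P = [[2, 4, 5], [3], [6]].
Insert 1: 1 bumps 2 from row 1; 2 bumps 3 from row 2; 3 bumps 6 from row 3; 6 starts row 4. P = [[1, 4, 5], [2], [3], [6]].

So P = [[1, 4, 5], [2], [3], [6]], Q = [[1, 2, 5], [3], [4], [6]].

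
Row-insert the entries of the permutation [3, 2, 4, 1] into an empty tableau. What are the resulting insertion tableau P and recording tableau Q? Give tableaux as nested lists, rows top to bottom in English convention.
Insert each entry of the permutation into P by Schensted row insertion, recording in Q the position of each new cell.

Insert 3: appended to row 1. P = [[3]].
Insert 2: 2 bumps 3 from row 1; 3 starts row 2. P = [[2], [3]].
Insert 4: appended to row 1. P = [[2, 4], [3]].
Insert 1: 1 bumps 2 from row 1; 2 bumps 3 from row 2; 3 starts row 3. P = [[1, 4], [2], [3]].

So P = [[1, 4], [2], [3]], Q = [[1, 3], [2], [4]].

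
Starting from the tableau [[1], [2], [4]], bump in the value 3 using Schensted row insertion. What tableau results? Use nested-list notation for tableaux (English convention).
[[1, 3], [2], [4]]

3 is larger than every entry of row 1, so it is appended to row 1. The new tableau is [[1, 3], [2], [4]].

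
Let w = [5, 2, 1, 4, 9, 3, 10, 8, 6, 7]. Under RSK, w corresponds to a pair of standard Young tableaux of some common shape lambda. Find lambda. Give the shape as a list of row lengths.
[4, 4, 2]

Row-insert each entry into an empty tableau.

After inserting 5: P = [[5]].
After inserting 2: P = [[2], [5]].
After inserting 1: P = [[1], [2], [5]].
After inserting 4: P = [[1, 4], [2], [5]].
After inserting 9: P = [[1, 4, 9], [2], [5]].
After inserting 3: P = [[1, 3, 9], [2, 4], [5]].
After inserting 10: P = [[1, 3, 9, 10], [2, 4], [5]].
After inserting 8: P = [[1, 3, 8, 10], [2, 4, 9], [5]].
After inserting 6: P = [[1, 3, 6, 10], [2, 4, 8], [5, 9]].
After inserting 7: P = [[1, 3, 6, 7], [2, 4, 8, 10], [5, 9]].

The final insertion tableau P = [[1, 3, 6, 7], [2, 4, 8, 10], [5, 9]] has shape [4, 4, 2].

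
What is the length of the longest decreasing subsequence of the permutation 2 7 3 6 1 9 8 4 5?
3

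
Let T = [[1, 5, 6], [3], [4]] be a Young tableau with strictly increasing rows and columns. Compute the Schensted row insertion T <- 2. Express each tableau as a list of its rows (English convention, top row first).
In row 1, 2 replaces 5 (the leftmost entry greater than 2); 5 is bumped to row 2. 5 is appended to row 2. The new tableau is [[1, 2, 6], [3, 5], [4]].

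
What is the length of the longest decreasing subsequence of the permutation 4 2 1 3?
3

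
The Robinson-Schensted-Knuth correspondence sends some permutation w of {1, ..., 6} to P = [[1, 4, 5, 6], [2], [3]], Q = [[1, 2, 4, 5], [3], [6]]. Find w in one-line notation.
Reverse the RSK construction: for i from n down to 1, find the cell of Q containing i, remove the entry at that cell from P, and reverse-bump it up through P; the value ejected from row 1 is w(i).

Step i=6: Q has 6 at row 3, column 1; remove 3 from row 3 of P and reverse-bump: 3 enters row 2 and ejects 2; 2 enters row 1 and ejects 1. So w(6) = 1. P is now [[2, 4, 5, 6], [3]].
Step i=5: Q has 5 at row 1, column 4; remove that cell from P, ejecting 6. So w(5) = 6. P is now [[2, 4, 5], [3]].
Step i=4: Q has 4 at row 1, column 3; remove that cell from P, ejecting 5. So w(4) = 5. P is now [[2, 4], [3]].
Step i=3: Q has 3 at row 2, column 1; remove 3 from row 2 of P and reverse-bump: 3 enters row 1 and ejects 2. So w(3) = 2. P is now [[3, 4]].
Step i=2: Q has 2 at row 1, column 2; remove that cell from P, ejecting 4. So w(2) = 4. P is now [[3]].
Step i=1: Q has 1 at row 1, column 1; remove that cell from P, ejecting 3. So w(1) = 3. P is now [].

So w = 3 4 2 5 6 1.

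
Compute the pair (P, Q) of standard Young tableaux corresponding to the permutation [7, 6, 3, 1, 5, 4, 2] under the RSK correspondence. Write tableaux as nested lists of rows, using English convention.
P = [[1, 2], [3, 4], [5], [6], [7]], Q = [[1, 5], [2, 6], [3], [4], [7]]

Insert each entry of the permutation into P by Schensted row insertion, recording in Q the position of each new cell.

Insert 7: appended to row 1. P = [[7]].
Insert 6: 6 bumps 7 from row 1; 7 starts row 2. P = [[6], [7]].
Insert 3: 3 bumps 6 from row 1; 6 bumps 7 from row 2; 7 starts row 3. P = [[3], [6], [7]].
Insert 1: 1 bumps 3 from row 1; 3 bumps 6 from row 2; 6 bumps 7 from row 3; 7 starts row 4. P = [[1], [3], [6], [7]].
Insert 5: appended to row 1. P = [[1, 5], [3], [6], [7]].
Insert 4: 4 bumps 5 from row 1; 5 appends to row 2. P = [[1, 4], [3, 5], [6], [7]].
Insert 2: 2 bumps 4 from row 1; 4 bumps 5 from row 2; 5 bumps 6 from row 3; 6 bumps 7 from row 4; 7 starts row 5. P = [[1, 2], [3, 4], [5], [6], [7]].

So P = [[1, 2], [3, 4], [5], [6], [7]], Q = [[1, 5], [2, 6], [3], [4], [7]].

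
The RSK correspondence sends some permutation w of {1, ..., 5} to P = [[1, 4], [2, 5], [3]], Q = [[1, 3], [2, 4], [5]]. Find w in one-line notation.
Reverse the RSK construction: for i from n down to 1, find the cell of Q containing i, remove the entry at that cell from P, and reverse-bump it up through P; the value ejected from row 1 is w(i).

Step i=5: Q has 5 at row 3, column 1; remove 3 from row 3 of P and reverse-bump: 3 enters row 2 and ejects 2; 2 enters row 1 and ejects 1. So w(5) = 1. P is now [[2, 4], [3, 5]].
Step i=4: Q has 4 at row 2, column 2; remove 5 from row 2 of P and reverse-bump: 5 enters row 1 and ejects 4. So w(4) = 4. P is now [[2, 5], [3]].
Step i=3: Q has 3 at row 1, column 2; remove that cell from P, ejecting 5. So w(3) = 5. P is now [[2], [3]].
Step i=2: Q has 2 at row 2, column 1; remove 3 from row 2 of P and reverse-bump: 3 enters row 1 and ejects 2. So w(2) = 2. P is now [[3]].
Step i=1: Q has 1 at row 1, column 1; remove that cell from P, ejecting 3. So w(1) = 3. P is now [].

So w = 3 2 5 4 1.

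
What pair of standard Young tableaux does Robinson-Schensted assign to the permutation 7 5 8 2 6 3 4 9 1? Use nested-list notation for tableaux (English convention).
Insert each entry of the permutation into P by Schensted row insertion, recording in Q the position of each new cell.

After inserting 7: P = [[7]].
After inserting 5: P = [[5], [7]].
After inserting 8: P = [[5, 8], [7]].
After inserting 2: P = [[2, 8], [5], [7]].
After inserting 6: P = [[2, 6], [5, 8], [7]].
After inserting 3: P = [[2, 3], [5, 6], [7, 8]].
After inserting 4: P = [[2, 3, 4], [5, 6], [7, 8]].
After inserting 9: P = [[2, 3, 4, 9], [5, 6], [7, 8]].
After inserting 1: P = [[1, 3, 4, 9], [2, 6], [5, 8], [7]].

So P = [[1, 3, 4, 9], [2, 6], [5, 8], [7]], Q = [[1, 3, 7, 8], [2, 5], [4, 6], [9]].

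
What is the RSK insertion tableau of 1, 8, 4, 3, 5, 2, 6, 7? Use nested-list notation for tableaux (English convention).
Insert 1: appended to row 1. P = [[1]].
Insert 8: appended to row 1. P = [[1, 8]].
Insert 4: 4 bumps 8 from row 1; 8 starts row 2. P = [[1, 4], [8]].
Insert 3: 3 bumps 4 from row 1; 4 bumps 8 from row 2; 8 starts row 3. P = [[1, 3], [4], [8]].
Insert 5: appended to row 1. P = [[1, 3, 5], [4], [8]].
Insert 2: 2 bumps 3 from row 1; 3 bumps 4 from row 2; 4 bumps 8 from row 3; 8 starts row 4. P = [[1, 2, 5], [3], [4], [8]].
Insert 6: appended to row 1. P = [[1, 2, 5, 6], [3], [4], [8]].
Insert 7: appended to row 1. P = [[1, 2, 5, 6, 7], [3], [4], [8]].

So P = [[1, 2, 5, 6, 7], [3], [4], [8]].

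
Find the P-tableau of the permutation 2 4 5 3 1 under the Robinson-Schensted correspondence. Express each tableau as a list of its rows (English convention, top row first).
Insert 2: appended to row 1. P = [[2]].
Insert 4: appended to row 1. P = [[2, 4]].
Insert 5: appended to row 1. P = [[2, 4, 5]].
Insert 3: 3 bumps 4 from row 1; 4 starts row 2. P = [[2, 3, 5], [4]].
Insert 1: 1 bumps 2 from row 1; 2 bumps 4 from row 2; 4 starts row 3. P = [[1, 3, 5], [2], [4]].

So P = [[1, 3, 5], [2], [4]].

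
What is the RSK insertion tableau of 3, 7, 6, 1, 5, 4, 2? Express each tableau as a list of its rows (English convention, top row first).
P = [[1, 2], [3, 4], [5], [6], [7]]

Insert 3: appended to row 1. P = [[3]].
Insert 7: appended to row 1. P = [[3, 7]].
Insert 6: 6 bumps 7 from row 1; 7 starts row 2. P = [[3, 6], [7]].
Insert 1: 1 bumps 3 from row 1; 3 bumps 7 from row 2; 7 starts row 3. P = [[1, 6], [3], [7]].
Insert 5: 5 bumps 6 from row 1; 6 appends to row 2. P = [[1, 5], [3, 6], [7]].
Insert 4: 4 bumps 5 from row 1; 5 bumps 6 from row 2; 6 bumps 7 from row 3; 7 starts row 4. P = [[1, 4], [3, 5], [6], [7]].
Insert 2: 2 bumps 4 from row 1; 4 bumps 5 from row 2; 5 bumps 6 from row 3; 6 bumps 7 from row 4; 7 starts row 5. P = [[1, 2], [3, 4], [5], [6], [7]].

So P = [[1, 2], [3, 4], [5], [6], [7]].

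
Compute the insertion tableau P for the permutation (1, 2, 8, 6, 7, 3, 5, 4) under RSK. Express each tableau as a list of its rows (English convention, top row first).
P = [[1, 2, 3, 4], [5, 7], [6], [8]]

Insert 1: appended to row 1. P = [[1]].
Insert 2: appended to row 1. P = [[1, 2]].
Insert 8: appended to row 1. P = [[1, 2, 8]].
Insert 6: 6 bumps 8 from row 1; 8 starts row 2. P = [[1, 2, 6], [8]].
Insert 7: appended to row 1. P = [[1, 2, 6, 7], [8]].
Insert 3: 3 bumps 6 from row 1; 6 bumps 8 from row 2; 8 starts row 3. P = [[1, 2, 3, 7], [6], [8]].
Insert 5: 5 bumps 7 from row 1; 7 appends to row 2. P = [[1, 2, 3, 5], [6, 7], [8]].
Insert 4: 4 bumps 5 from row 1; 5 bumps 6 from row 2; 6 bumps 8 from row 3; 8 starts row 4. P = [[1, 2, 3, 4], [5, 7], [6], [8]].

So P = [[1, 2, 3, 4], [5, 7], [6], [8]].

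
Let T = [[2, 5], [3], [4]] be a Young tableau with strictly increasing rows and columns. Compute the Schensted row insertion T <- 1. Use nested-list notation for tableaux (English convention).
In row 1, 1 replaces 2 (the leftmost entry greater than 1); 2 is bumped to row 2. In row 2, 2 replaces 3 (the leftmost entry greater than 2); 3 is bumped to row 3. In row 3, 3 replaces 4 (the leftmost entry greater than 3); 4 is bumped to row 4. 4 starts a new row 4. The new tableau is [[1, 5], [2], [3], [4]].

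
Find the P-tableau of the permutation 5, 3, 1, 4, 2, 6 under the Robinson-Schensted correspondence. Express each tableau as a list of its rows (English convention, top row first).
P = [[1, 2, 6], [3, 4], [5]]

Insert 5: appended to row 1. P = [[5]].
Insert 3: 3 bumps 5 from row 1; 5 starts row 2. P = [[3], [5]].
Insert 1: 1 bumps 3 from row 1; 3 bumps 5 from row 2; 5 starts row 3. P = [[1], [3], [5]].
Insert 4: appended to row 1. P = [[1, 4], [3], [5]].
Insert 2: 2 bumps 4 from row 1; 4 appends to row 2. P = [[1, 2], [3, 4], [5]].
Insert 6: appended to row 1. P = [[1, 2, 6], [3, 4], [5]].

So P = [[1, 2, 6], [3, 4], [5]].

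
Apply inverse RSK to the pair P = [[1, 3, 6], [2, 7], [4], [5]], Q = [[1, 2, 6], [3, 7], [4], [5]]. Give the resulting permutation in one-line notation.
2 5 4 3 1 7 6

Reverse the RSK construction: for i from n down to 1, find the cell of Q containing i, remove the entry at that cell from P, and reverse-bump it up through P; the value ejected from row 1 is w(i).

Step i=7: Q has 7 at row 2, column 2; remove 7 from row 2 of P and reverse-bump: 7 enters row 1 and ejects 6. So w(7) = 6. P is now [[1, 3, 7], [2], [4], [5]].
Step i=6: Q has 6 at row 1, column 3; remove that cell from P, ejecting 7. So w(6) = 7. P is now [[1, 3], [2], [4], [5]].
Step i=5: Q has 5 at row 4, column 1; remove 5 from row 4 of P and reverse-bump: 5 enters row 3 and ejects 4; 4 enters row 2 and ejects 2; 2 enters row 1 and ejects 1. So w(5) = 1. P is now [[2, 3], [4], [5]].
Step i=4: Q has 4 at row 3, column 1; remove 5 from row 3 of P and reverse-bump: 5 enters row 2 and ejects 4; 4 enters row 1 and ejects 3. So w(4) = 3. P is now [[2, 4], [5]].
Step i=3: Q has 3 at row 2, column 1; remove 5 from row 2 of P and reverse-bump: 5 enters row 1 and ejects 4. So w(3) = 4. P is now [[2, 5]].
Step i=2: Q has 2 at row 1, column 2; remove that cell from P, ejecting 5. So w(2) = 5. P is now [[2]].
Step i=1: Q has 1 at row 1, column 1; remove that cell from P, ejecting 2. So w(1) = 2. P is now [].

So w = 2 5 4 3 1 7 6.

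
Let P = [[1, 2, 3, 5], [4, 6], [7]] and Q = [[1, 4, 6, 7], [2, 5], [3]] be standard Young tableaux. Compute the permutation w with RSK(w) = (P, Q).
7 4 1 6 2 3 5

Reverse the RSK construction: for i from n down to 1, find the cell of Q containing i, remove the entry at that cell from P, and reverse-bump it up through P; the value ejected from row 1 is w(i).

Step i=7: Q has 7 at row 1, column 4; remove that cell from P, ejecting 5. So w(7) = 5. P is now [[1, 2, 3], [4, 6], [7]].
Step i=6: Q has 6 at row 1, column 3; remove that cell from P, ejecting 3. So w(6) = 3. P is now [[1, 2], [4, 6], [7]].
Step i=5: Q has 5 at row 2, column 2; remove 6 from row 2 of P and reverse-bump: 6 enters row 1 and ejects 2. So w(5) = 2. P is now [[1, 6], [4], [7]].
Step i=4: Q has 4 at row 1, column 2; remove that cell from P, ejecting 6. So w(4) = 6. P is now [[1], [4], [7]].
Step i=3: Q has 3 at row 3, column 1; remove 7 from row 3 of P and reverse-bump: 7 enters row 2 and ejects 4; 4 enters row 1 and ejects 1. So w(3) = 1. P is now [[4], [7]].
Step i=2: Q has 2 at row 2, column 1; remove 7 from row 2 of P and reverse-bump: 7 enters row 1 and ejects 4. So w(2) = 4. P is now [[7]].
Step i=1: Q has 1 at row 1, column 1; remove that cell from P, ejecting 7. So w(1) = 7. P is now [].

So w = 7 4 1 6 2 3 5.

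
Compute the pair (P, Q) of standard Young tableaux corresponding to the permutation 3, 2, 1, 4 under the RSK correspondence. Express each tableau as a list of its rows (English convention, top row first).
P = [[1, 4], [2], [3]], Q = [[1, 4], [2], [3]]

Insert each entry of the permutation into P by Schensted row insertion, recording in Q the position of each new cell.

Insert 3: appended to row 1. P = [[3]].
Insert 2: 2 bumps 3 from row 1; 3 starts row 2. P = [[2], [3]].
Insert 1: 1 bumps 2 from row 1; 2 bumps 3 from row 2; 3 starts row 3. P = [[1], [2], [3]].
Insert 4: appended to row 1. P = [[1, 4], [2], [3]].

So P = [[1, 4], [2], [3]], Q = [[1, 4], [2], [3]].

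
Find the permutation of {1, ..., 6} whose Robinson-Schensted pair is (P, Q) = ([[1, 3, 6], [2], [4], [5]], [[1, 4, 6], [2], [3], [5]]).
5 4 2 3 1 6

Reverse RSK: for i = n, n-1, ..., 1, locate i in Q, remove the corresponding corner cell from P, and reverse-bump its entry up through P; the value ejected from row 1 is w(i).

So w = 5 4 2 3 1 6.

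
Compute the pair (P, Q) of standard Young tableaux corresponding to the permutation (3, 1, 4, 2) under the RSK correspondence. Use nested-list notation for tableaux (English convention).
Insert each entry of the permutation into P by Schensted row insertion, recording in Q the position of each new cell.

Insert 3: appended to row 1. P = [[3]].
Insert 1: 1 bumps 3 from row 1; 3 starts row 2. P = [[1], [3]].
Insert 4: appended to row 1. P = [[1, 4], [3]].
Insert 2: 2 bumps 4 from row 1; 4 appends to row 2. P = [[1, 2], [3, 4]].

So P = [[1, 2], [3, 4]], Q = [[1, 3], [2, 4]].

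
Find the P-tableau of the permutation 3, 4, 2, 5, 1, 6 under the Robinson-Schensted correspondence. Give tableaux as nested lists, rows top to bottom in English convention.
Insert 3: appended to row 1. P = [[3]].
Insert 4: appended to row 1. P = [[3, 4]].
Insert 2: 2 bumps 3 from row 1; 3 starts row 2. P = [[2, 4], [3]].
Insert 5: appended to row 1. P = [[2, 4, 5], [3]].
Insert 1: 1 bumps 2 from row 1; 2 bumps 3 from row 2; 3 starts row 3. P = [[1, 4, 5], [2], [3]].
Insert 6: appended to row 1. P = [[1, 4, 5, 6], [2], [3]].

So P = [[1, 4, 5, 6], [2], [3]].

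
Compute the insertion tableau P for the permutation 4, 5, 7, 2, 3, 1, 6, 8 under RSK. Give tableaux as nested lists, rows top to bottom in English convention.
P = [[1, 3, 6, 8], [2, 5, 7], [4]]

Insert 4: appended to row 1. P = [[4]].
Insert 5: appended to row 1. P = [[4, 5]].
Insert 7: appended to row 1. P = [[4, 5, 7]].
Insert 2: 2 bumps 4 from row 1; 4 starts row 2. P = [[2, 5, 7], [4]].
Insert 3: 3 bumps 5 from row 1; 5 appends to row 2. P = [[2, 3, 7], [4, 5]].
Insert 1: 1 bumps 2 from row 1; 2 bumps 4 from row 2; 4 starts row 3. P = [[1, 3, 7], [2, 5], [4]].
Insert 6: 6 bumps 7 from row 1; 7 appends to row 2. P = [[1, 3, 6], [2, 5, 7], [4]].
Insert 8: appended to row 1. P = [[1, 3, 6, 8], [2, 5, 7], [4]].

So P = [[1, 3, 6, 8], [2, 5, 7], [4]].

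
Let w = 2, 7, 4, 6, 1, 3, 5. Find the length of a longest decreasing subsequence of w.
3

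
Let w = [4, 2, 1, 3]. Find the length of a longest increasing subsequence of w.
2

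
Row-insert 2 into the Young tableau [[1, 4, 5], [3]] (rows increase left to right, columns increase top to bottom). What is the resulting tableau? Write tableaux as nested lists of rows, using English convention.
[[1, 2, 5], [3, 4]]

In row 1, 2 replaces 4 (the leftmost entry greater than 2); 4 is bumped to row 2. 4 is appended to row 2. The new tableau is [[1, 2, 5], [3, 4]].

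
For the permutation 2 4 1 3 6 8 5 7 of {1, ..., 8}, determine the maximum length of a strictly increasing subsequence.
4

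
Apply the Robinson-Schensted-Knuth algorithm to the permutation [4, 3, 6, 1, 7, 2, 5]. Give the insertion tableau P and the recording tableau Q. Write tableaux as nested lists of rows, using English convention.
Insert each entry of the permutation into P by Schensted row insertion, recording in Q the position of each new cell.

Insert 4: appended to row 1. P = [[4]].
Insert 3: 3 bumps 4 from row 1; 4 starts row 2. P = [[3], [4]].
Insert 6: appended to row 1. P = [[3, 6], [4]].
Insert 1: 1 bumps 3 from row 1; 3 bumps 4 from row 2; 4 starts row 3. P = [[1, 6], [3], [4]].
Insert 7: appended to row 1. P = [[1, 6, 7], [3], [4]].
Insert 2: 2 bumps 6 from row 1; 6 appends to row 2. P = [[1, 2, 7], [3, 6], [4]].
Insert 5: 5 bumps 7 from row 1; 7 appends to row 2. P = [[1, 2, 5], [3, 6, 7], [4]].

So P = [[1, 2, 5], [3, 6, 7], [4]], Q = [[1, 3, 5], [2, 6, 7], [4]].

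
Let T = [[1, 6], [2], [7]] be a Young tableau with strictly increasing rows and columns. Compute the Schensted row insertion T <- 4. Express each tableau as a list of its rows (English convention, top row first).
[[1, 4], [2, 6], [7]]

In row 1, 4 replaces 6 (the leftmost entry greater than 4); 6 is bumped to row 2. 6 is appended to row 2. The new tableau is [[1, 4], [2, 6], [7]].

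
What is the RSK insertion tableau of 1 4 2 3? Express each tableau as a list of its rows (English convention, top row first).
P = [[1, 2, 3], [4]]

Insert 1: appended to row 1. P = [[1]].
Insert 4: appended to row 1. P = [[1, 4]].
Insert 2: 2 bumps 4 from row 1; 4 starts row 2. P = [[1, 2], [4]].
Insert 3: appended to row 1. P = [[1, 2, 3], [4]].

So P = [[1, 2, 3], [4]].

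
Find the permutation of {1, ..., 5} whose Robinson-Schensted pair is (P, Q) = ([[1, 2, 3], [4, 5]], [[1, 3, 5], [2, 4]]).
4 1 5 2 3

Reverse the RSK construction: for i from n down to 1, find the cell of Q containing i, remove the entry at that cell from P, and reverse-bump it up through P; the value ejected from row 1 is w(i).

Step i=5: Q has 5 at row 1, column 3; remove that cell from P, ejecting 3. So w(5) = 3. P is now [[1, 2], [4, 5]].
Step i=4: Q has 4 at row 2, column 2; remove 5 from row 2 of P and reverse-bump: 5 enters row 1 and ejects 2. So w(4) = 2. P is now [[1, 5], [4]].
Step i=3: Q has 3 at row 1, column 2; remove that cell from P, ejecting 5. So w(3) = 5. P is now [[1], [4]].
Step i=2: Q has 2 at row 2, column 1; remove 4 from row 2 of P and reverse-bump: 4 enters row 1 and ejects 1. So w(2) = 1. P is now [[4]].
Step i=1: Q has 1 at row 1, column 1; remove that cell from P, ejecting 4. So w(1) = 4. P is now [].

So w = 4 1 5 2 3.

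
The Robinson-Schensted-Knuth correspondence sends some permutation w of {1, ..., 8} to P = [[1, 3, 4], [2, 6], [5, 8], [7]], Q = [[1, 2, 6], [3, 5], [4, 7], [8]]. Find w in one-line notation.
7 8 5 2 3 6 4 1

Reverse the RSK construction: for i from n down to 1, find the cell of Q containing i, remove the entry at that cell from P, and reverse-bump it up through P; the value ejected from row 1 is w(i).

Step i=8: Q has 8 at row 4, column 1; remove 7 from row 4 of P and reverse-bump: 7 enters row 3 and ejects 5; 5 enters row 2 and ejects 2; 2 enters row 1 and ejects 1. So w(8) = 1. P is now [[2, 3, 4], [5, 6], [7, 8]].
Step i=7: Q has 7 at row 3, column 2; remove 8 from row 3 of P and reverse-bump: 8 enters row 2 and ejects 6; 6 enters row 1 and ejects 4. So w(7) = 4. P is now [[2, 3, 6], [5, 8], [7]].
Step i=6: Q has 6 at row 1, column 3; remove that cell from P, ejecting 6. So w(6) = 6. P is now [[2, 3], [5, 8], [7]].
Step i=5: Q has 5 at row 2, column 2; remove 8 from row 2 of P and reverse-bump: 8 enters row 1 and ejects 3. So w(5) = 3. P is now [[2, 8], [5], [7]].
Step i=4: Q has 4 at row 3, column 1; remove 7 from row 3 of P and reverse-bump: 7 enters row 2 and ejects 5; 5 enters row 1 and ejects 2. So w(4) = 2. P is now [[5, 8], [7]].
Step i=3: Q has 3 at row 2, column 1; remove 7 from row 2 of P and reverse-bump: 7 enters row 1 and ejects 5. So w(3) = 5. P is now [[7, 8]].
Step i=2: Q has 2 at row 1, column 2; remove that cell from P, ejecting 8. So w(2) = 8. P is now [[7]].
Step i=1: Q has 1 at row 1, column 1; remove that cell from P, ejecting 7. So w(1) = 7. P is now [].

So w = 7 8 5 2 3 6 4 1.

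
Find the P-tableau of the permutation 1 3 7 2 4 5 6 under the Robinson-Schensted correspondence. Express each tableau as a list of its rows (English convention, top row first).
P = [[1, 2, 4, 5, 6], [3, 7]]

Insert 1: appended to row 1. P = [[1]].
Insert 3: appended to row 1. P = [[1, 3]].
Insert 7: appended to row 1. P = [[1, 3, 7]].
Insert 2: 2 bumps 3 from row 1; 3 starts row 2. P = [[1, 2, 7], [3]].
Insert 4: 4 bumps 7 from row 1; 7 appends to row 2. P = [[1, 2, 4], [3, 7]].
Insert 5: appended to row 1. P = [[1, 2, 4, 5], [3, 7]].
Insert 6: appended to row 1. P = [[1, 2, 4, 5, 6], [3, 7]].

So P = [[1, 2, 4, 5, 6], [3, 7]].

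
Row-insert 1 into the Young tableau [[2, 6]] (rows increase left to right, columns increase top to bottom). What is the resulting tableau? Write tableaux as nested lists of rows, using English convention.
In row 1, 1 replaces 2 (the leftmost entry greater than 1); 2 is bumped to row 2. 2 starts a new row 2. The new tableau is [[1, 6], [2]].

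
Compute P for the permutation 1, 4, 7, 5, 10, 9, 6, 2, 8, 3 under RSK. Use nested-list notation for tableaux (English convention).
P = [[1, 2, 3, 6, 8], [4, 5], [7, 9], [10]]

After inserting 1: P = [[1]].
After inserting 4: P = [[1, 4]].
After inserting 7: P = [[1, 4, 7]].
After inserting 5: P = [[1, 4, 5], [7]].
After inserting 10: P = [[1, 4, 5, 10], [7]].
After inserting 9: P = [[1, 4, 5, 9], [7, 10]].
After inserting 6: P = [[1, 4, 5, 6], [7, 9], [10]].
After inserting 2: P = [[1, 2, 5, 6], [4, 9], [7], [10]].
After inserting 8: P = [[1, 2, 5, 6, 8], [4, 9], [7], [10]].
After inserting 3: P = [[1, 2, 3, 6, 8], [4, 5], [7, 9], [10]].

So P = [[1, 2, 3, 6, 8], [4, 5], [7, 9], [10]].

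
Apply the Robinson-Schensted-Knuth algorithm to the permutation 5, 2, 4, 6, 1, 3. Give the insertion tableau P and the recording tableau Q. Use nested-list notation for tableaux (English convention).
P = [[1, 3, 6], [2, 4], [5]], Q = [[1, 3, 4], [2, 6], [5]]

Insert each entry of the permutation into P by Schensted row insertion, recording in Q the position of each new cell.

Insert 5: appended to row 1. P = [[5]].
Insert 2: 2 bumps 5 from row 1; 5 starts row 2. P = [[2], [5]].
Insert 4: appended to row 1. P = [[2, 4], [5]].
Insert 6: appended to row 1. P = [[2, 4, 6], [5]].
Insert 1: 1 bumps 2 from row 1; 2 bumps 5 from row 2; 5 starts row 3. P = [[1, 4, 6], [2], [5]].
Insert 3: 3 bumps 4 from row 1; 4 appends to row 2. P = [[1, 3, 6], [2, 4], [5]].

So P = [[1, 3, 6], [2, 4], [5]], Q = [[1, 3, 4], [2, 6], [5]].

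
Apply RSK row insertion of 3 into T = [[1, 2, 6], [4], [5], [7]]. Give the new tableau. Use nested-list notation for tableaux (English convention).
[[1, 2, 3], [4, 6], [5], [7]]

In row 1, 3 replaces 6 (the leftmost entry greater than 3); 6 is bumped to row 2. 6 is appended to row 2. The new tableau is [[1, 2, 3], [4, 6], [5], [7]].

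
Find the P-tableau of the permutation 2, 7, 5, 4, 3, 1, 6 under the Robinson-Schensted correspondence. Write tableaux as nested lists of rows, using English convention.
Insert 2: appended to row 1. P = [[2]].
Insert 7: appended to row 1. P = [[2, 7]].
Insert 5: 5 bumps 7 from row 1; 7 starts row 2. P = [[2, 5], [7]].
Insert 4: 4 bumps 5 from row 1; 5 bumps 7 from row 2; 7 starts row 3. P = [[2, 4], [5], [7]].
Insert 3: 3 bumps 4 from row 1; 4 bumps 5 from row 2; 5 bumps 7 from row 3; 7 starts row 4. P = [[2, 3], [4], [5], [7]].
Insert 1: 1 bumps 2 from row 1; 2 bumps 4 from row 2; 4 bumps 5 from row 3; 5 bumps 7 from row 4; 7 starts row 5. P = [[1, 3], [2], [4], [5], [7]].
Insert 6: appended to row 1. P = [[1, 3, 6], [2], [4], [5], [7]].

So P = [[1, 3, 6], [2], [4], [5], [7]].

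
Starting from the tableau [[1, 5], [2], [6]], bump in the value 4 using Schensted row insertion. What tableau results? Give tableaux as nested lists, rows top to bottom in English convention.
In row 1, 4 replaces 5 (the leftmost entry greater than 4); 5 is bumped to row 2. 5 is appended to row 2. The new tableau is [[1, 4], [2, 5], [6]].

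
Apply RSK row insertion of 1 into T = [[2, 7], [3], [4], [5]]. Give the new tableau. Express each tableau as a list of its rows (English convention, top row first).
In row 1, 1 replaces 2 (the leftmost entry greater than 1); 2 is bumped to row 2. In row 2, 2 replaces 3 (the leftmost entry greater than 2); 3 is bumped to row 3. In row 3, 3 replaces 4 (the leftmost entry greater than 3); 4 is bumped to row 4. In row 4, 4 replaces 5 (the leftmost entry greater than 4); 5 is bumped to row 5. 5 starts a new row 5. The new tableau is [[1, 7], [2], [3], [4], [5]].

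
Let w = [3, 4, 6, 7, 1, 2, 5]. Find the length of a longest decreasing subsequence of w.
2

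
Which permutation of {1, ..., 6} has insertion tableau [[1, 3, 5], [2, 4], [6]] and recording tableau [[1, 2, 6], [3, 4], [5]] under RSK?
Reverse the RSK construction: for i from n down to 1, find the cell of Q containing i, remove the entry at that cell from P, and reverse-bump it up through P; the value ejected from row 1 is w(i).

Step i=6: Q has 6 at row 1, column 3; remove that cell from P, ejecting 5. So w(6) = 5. P is now [[1, 3], [2, 4], [6]].
Step i=5: Q has 5 at row 3, column 1; remove 6 from row 3 of P and reverse-bump: 6 enters row 2 and ejects 4; 4 enters row 1 and ejects 3. So w(5) = 3. P is now [[1, 4], [2, 6]].
Step i=4: Q has 4 at row 2, column 2; remove 6 from row 2 of P and reverse-bump: 6 enters row 1 and ejects 4. So w(4) = 4. P is now [[1, 6], [2]].
Step i=3: Q has 3 at row 2, column 1; remove 2 from row 2 of P and reverse-bump: 2 enters row 1 and ejects 1. So w(3) = 1. P is now [[2, 6]].
Step i=2: Q has 2 at row 1, column 2; remove that cell from P, ejecting 6. So w(2) = 6. P is now [[2]].
Step i=1: Q has 1 at row 1, column 1; remove that cell from P, ejecting 2. So w(1) = 2. P is now [].

So w = 2 6 1 4 3 5.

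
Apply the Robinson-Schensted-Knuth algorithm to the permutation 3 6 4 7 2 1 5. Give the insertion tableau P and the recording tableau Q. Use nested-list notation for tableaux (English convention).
Insert each entry of the permutation into P by Schensted row insertion, recording in Q the position of each new cell.

Insert 3: appended to row 1. P = [[3]], Q = [[1]].
Insert 6: appended to row 1. P = [[3, 6]], Q = [[1, 2]].
Insert 4: 4 bumps 6 from row 1; 6 starts row 2. P = [[3, 4], [6]], Q = [[1, 2], [3]].
Insert 7: appended to row 1. P = [[3, 4, 7], [6]], Q = [[1, 2, 4], [3]].
Insert 2: 2 bumps 3 from row 1; 3 bumps 6 from row 2; 6 starts row 3. P = [[2, 4, 7], [3], [6]], Q = [[1, 2, 4], [3], [5]].
Insert 1: 1 bumps 2 from row 1; 2 bumps 3 from row 2; 3 bumps 6 from row 3; 6 starts row 4. P = [[1, 4, 7], [2], [3], [6]], Q = [[1, 2, 4], [3], [5], [6]].
Insert 5: 5 bumps 7 from row 1; 7 appends to row 2. P = [[1, 4, 5], [2, 7], [3], [6]], Q = [[1, 2, 4], [3, 7], [5], [6]].

So P = [[1, 4, 5], [2, 7], [3], [6]], Q = [[1, 2, 4], [3, 7], [5], [6]].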